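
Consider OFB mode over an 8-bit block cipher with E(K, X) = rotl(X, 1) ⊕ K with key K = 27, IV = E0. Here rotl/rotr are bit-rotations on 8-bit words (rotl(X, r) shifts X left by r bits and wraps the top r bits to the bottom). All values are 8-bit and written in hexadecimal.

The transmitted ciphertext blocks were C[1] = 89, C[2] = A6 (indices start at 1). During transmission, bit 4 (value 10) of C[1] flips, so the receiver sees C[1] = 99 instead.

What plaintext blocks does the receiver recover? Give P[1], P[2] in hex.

OFB decryption: S_i = E(K, S_{i−1}) with S_{0} = IV; P_i = C_i ⊕ S_i.
Only C[1] changed, to 99. In OFB, a change in C_i flips the same bit in P_i only; the keystream is unaffected. Decrypting the received ciphertext:
P[1]: S = E(K, E0) = E6; 99 ⊕ E6 = 7F.
P[2]: S = E(K, E6) = EA; A6 ⊕ EA = 4C.
Blocks that differ from the original plaintext: P[1].

P[1] = 7F, P[2] = 4C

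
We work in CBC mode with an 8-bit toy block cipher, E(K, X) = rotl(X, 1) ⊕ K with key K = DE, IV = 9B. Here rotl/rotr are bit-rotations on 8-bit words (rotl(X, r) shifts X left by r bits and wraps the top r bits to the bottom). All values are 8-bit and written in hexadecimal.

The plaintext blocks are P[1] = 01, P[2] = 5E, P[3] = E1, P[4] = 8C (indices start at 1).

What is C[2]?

C[2] = B5

CBC encryption: C_i = E(K, P_i ⊕ C_{i−1}), with C_{0} = IV.
C[1]: P[1] ⊕ 9B = 9A; E(K, 9A) = EB.
C[2]: P[2] ⊕ EB = B5; E(K, B5) = B5.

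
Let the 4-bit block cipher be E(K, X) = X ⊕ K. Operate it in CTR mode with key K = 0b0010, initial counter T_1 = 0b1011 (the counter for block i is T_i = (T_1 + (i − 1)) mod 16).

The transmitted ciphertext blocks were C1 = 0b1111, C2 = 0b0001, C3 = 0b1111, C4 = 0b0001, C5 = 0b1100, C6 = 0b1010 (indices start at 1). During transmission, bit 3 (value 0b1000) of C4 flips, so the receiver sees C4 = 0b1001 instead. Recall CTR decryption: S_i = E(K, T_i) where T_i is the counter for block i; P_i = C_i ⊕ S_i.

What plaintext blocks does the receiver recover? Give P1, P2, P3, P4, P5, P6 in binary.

P1 = 0b0110, P2 = 0b1111, P3 = 0b0000, P4 = 0b0101, P5 = 0b0001, P6 = 0b1000

Only C4 changed, to 0b1001. In CTR, a change in C_i flips the same bit in P_i only; the keystream is unaffected. Decrypting the received ciphertext:
P1: T = 0b1011, S = E(K, T) = 0b1001; 0b1111 ⊕ 0b1001 = 0b0110.
P2: T = 0b1100, S = E(K, T) = 0b1110; 0b0001 ⊕ 0b1110 = 0b1111.
P3: T = 0b1101, S = E(K, T) = 0b1111; 0b1111 ⊕ 0b1111 = 0b0000.
P4: T = 0b1110, S = E(K, T) = 0b1100; 0b1001 ⊕ 0b1100 = 0b0101.
P5: T = 0b1111, S = E(K, T) = 0b1101; 0b1100 ⊕ 0b1101 = 0b0001.
P6: T = 0b0000, S = E(K, T) = 0b0010; 0b1010 ⊕ 0b0010 = 0b1000.
Blocks that differ from the original plaintext: P4.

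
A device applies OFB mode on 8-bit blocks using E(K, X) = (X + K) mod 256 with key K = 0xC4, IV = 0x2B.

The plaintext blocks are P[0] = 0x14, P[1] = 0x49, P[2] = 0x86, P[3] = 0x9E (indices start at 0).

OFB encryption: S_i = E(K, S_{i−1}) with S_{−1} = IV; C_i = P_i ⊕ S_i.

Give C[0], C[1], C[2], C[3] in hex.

C[0]: S = E(K, 0x2B) = 0xEF; 0x14 ⊕ 0xEF = 0xFB.
C[1]: S = E(K, 0xEF) = 0xB3; 0x49 ⊕ 0xB3 = 0xFA.
C[2]: S = E(K, 0xB3) = 0x77; 0x86 ⊕ 0x77 = 0xF1.
C[3]: S = E(K, 0x77) = 0x3B; 0x9E ⊕ 0x3B = 0xA5.

C[0] = 0xFB, C[1] = 0xFA, C[2] = 0xF1, C[3] = 0xA5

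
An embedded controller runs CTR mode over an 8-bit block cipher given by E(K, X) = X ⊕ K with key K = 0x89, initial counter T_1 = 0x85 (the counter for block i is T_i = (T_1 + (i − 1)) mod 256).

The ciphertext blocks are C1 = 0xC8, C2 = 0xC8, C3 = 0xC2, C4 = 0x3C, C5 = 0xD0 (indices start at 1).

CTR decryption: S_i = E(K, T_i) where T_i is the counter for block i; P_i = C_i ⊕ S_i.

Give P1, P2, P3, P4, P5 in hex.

P1 = 0xC4, P2 = 0xC7, P3 = 0xCC, P4 = 0x3D, P5 = 0xD0

P1: T = 0x85, S = E(K, T) = 0x0C; 0xC8 ⊕ 0x0C = 0xC4.
P2: T = 0x86, S = E(K, T) = 0x0F; 0xC8 ⊕ 0x0F = 0xC7.
P3: T = 0x87, S = E(K, T) = 0x0E; 0xC2 ⊕ 0x0E = 0xCC.
P4: T = 0x88, S = E(K, T) = 0x01; 0x3C ⊕ 0x01 = 0x3D.
P5: T = 0x89, S = E(K, T) = 0x00; 0xD0 ⊕ 0x00 = 0xD0.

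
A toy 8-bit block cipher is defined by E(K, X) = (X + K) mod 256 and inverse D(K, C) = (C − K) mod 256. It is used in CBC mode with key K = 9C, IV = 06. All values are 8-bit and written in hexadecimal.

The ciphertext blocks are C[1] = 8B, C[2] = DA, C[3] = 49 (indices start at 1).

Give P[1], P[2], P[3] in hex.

P[1] = E9, P[2] = B5, P[3] = 77

CBC decryption: P_i = D(K, C_i) ⊕ C_{i−1}, with C_{0} = IV.
P[1]: D(K, 8B) = EF; EF ⊕ 06 = E9.
P[2]: D(K, DA) = 3E; 3E ⊕ 8B = B5.
P[3]: D(K, 49) = AD; AD ⊕ DA = 77.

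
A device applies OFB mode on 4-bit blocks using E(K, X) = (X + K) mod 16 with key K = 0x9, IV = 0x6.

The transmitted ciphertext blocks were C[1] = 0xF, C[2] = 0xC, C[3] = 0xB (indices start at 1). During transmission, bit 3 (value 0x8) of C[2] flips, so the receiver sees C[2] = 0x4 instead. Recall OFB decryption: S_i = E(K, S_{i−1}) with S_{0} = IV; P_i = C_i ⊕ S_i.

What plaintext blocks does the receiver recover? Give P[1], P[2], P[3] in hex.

Only C[2] changed, to 0x4. In OFB, a change in C_i flips the same bit in P_i only; the keystream is unaffected. Decrypting the received ciphertext:
P[1]: S = E(K, 0x6) = 0xF; 0xF ⊕ 0xF = 0x0.
P[2]: S = E(K, 0xF) = 0x8; 0x4 ⊕ 0x8 = 0xC.
P[3]: S = E(K, 0x8) = 0x1; 0xB ⊕ 0x1 = 0xA.
Blocks that differ from the original plaintext: P[2].

P[1] = 0x0, P[2] = 0xC, P[3] = 0xA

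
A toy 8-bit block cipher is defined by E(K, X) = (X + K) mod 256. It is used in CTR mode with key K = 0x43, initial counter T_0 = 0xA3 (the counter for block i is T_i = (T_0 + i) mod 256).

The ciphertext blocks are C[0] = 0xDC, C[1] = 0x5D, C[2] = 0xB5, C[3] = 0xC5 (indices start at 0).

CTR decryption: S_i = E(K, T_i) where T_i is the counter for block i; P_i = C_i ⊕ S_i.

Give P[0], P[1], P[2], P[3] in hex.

P[0] = 0x3A, P[1] = 0xBA, P[2] = 0x5D, P[3] = 0x2C

P[0]: T = 0xA3, S = E(K, T) = 0xE6; 0xDC ⊕ 0xE6 = 0x3A.
P[1]: T = 0xA4, S = E(K, T) = 0xE7; 0x5D ⊕ 0xE7 = 0xBA.
P[2]: T = 0xA5, S = E(K, T) = 0xE8; 0xB5 ⊕ 0xE8 = 0x5D.
P[3]: T = 0xA6, S = E(K, T) = 0xE9; 0xC5 ⊕ 0xE9 = 0x2C.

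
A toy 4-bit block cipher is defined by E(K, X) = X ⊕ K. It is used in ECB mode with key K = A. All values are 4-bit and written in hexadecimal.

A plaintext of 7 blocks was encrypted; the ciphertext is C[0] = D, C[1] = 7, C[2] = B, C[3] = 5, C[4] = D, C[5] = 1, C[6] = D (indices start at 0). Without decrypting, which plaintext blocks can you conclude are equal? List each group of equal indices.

ECB encrypts each block independently with the same key, so equal ciphertext blocks imply equal plaintext blocks.
C[0] = C[4] = C[6] = D, so P[0] = P[4] = P[6].

P[0] = P[4] = P[6]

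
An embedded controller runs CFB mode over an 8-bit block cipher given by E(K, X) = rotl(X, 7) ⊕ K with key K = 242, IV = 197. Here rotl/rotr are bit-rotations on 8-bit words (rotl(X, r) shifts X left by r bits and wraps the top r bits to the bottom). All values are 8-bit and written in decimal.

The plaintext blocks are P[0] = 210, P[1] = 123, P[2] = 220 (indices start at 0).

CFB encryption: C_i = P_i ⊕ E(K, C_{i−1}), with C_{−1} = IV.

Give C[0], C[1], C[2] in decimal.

C[0] = 194, C[1] = 232, C[2] = 90

C[0]: E(K, 197) = 16; 210 ⊕ 16 = 194.
C[1]: E(K, 194) = 147; 123 ⊕ 147 = 232.
C[2]: E(K, 232) = 134; 220 ⊕ 134 = 90.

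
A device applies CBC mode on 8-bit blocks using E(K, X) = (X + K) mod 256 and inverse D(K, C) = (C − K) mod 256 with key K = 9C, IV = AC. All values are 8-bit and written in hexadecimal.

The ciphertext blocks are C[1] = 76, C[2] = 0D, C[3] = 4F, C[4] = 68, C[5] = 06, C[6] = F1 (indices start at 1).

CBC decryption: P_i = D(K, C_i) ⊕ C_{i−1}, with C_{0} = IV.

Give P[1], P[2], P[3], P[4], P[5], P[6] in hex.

P[1]: D(K, 76) = DA; DA ⊕ AC = 76.
P[2]: D(K, 0D) = 71; 71 ⊕ 76 = 07.
P[3]: D(K, 4F) = B3; B3 ⊕ 0D = BE.
P[4]: D(K, 68) = CC; CC ⊕ 4F = 83.
P[5]: D(K, 06) = 6A; 6A ⊕ 68 = 02.
P[6]: D(K, F1) = 55; 55 ⊕ 06 = 53.

P[1] = 76, P[2] = 07, P[3] = BE, P[4] = 83, P[5] = 02, P[6] = 53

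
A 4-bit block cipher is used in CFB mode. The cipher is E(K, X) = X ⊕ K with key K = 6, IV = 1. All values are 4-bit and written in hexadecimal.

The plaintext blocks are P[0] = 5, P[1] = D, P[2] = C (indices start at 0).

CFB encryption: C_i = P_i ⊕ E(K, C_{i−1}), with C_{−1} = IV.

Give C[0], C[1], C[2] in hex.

C[0] = 2, C[1] = 9, C[2] = 3

C[0]: E(K, 1) = 7; 5 ⊕ 7 = 2.
C[1]: E(K, 2) = 4; D ⊕ 4 = 9.
C[2]: E(K, 9) = F; C ⊕ F = 3.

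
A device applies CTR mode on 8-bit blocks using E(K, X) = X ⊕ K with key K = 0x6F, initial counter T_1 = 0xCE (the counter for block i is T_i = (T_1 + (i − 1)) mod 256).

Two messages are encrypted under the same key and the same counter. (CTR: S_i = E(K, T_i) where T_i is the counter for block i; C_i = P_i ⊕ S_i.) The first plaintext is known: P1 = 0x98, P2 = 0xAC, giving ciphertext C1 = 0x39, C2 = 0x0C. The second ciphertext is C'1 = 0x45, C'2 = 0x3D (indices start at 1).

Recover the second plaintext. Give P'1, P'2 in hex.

P'1 = 0xE4, P'2 = 0x9D

In CTR with a reused counter, both messages share the same keystream S_i, so C_i ⊕ C'_i = P_i ⊕ P'_i and thus P'_i = P_i ⊕ C_i ⊕ C'_i.
P'1: 0x98 ⊕ 0x39 ⊕ 0x45 = 0xE4.
P'2: 0xAC ⊕ 0x0C ⊕ 0x3D = 0x9D.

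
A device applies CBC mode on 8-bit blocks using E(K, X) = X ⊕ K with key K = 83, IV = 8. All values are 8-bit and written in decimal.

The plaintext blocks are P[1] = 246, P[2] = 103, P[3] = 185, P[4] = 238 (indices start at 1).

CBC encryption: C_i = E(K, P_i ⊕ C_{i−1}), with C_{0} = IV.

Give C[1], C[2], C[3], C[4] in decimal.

C[1]: P[1] ⊕ 8 = 254; E(K, 254) = 173.
C[2]: P[2] ⊕ 173 = 202; E(K, 202) = 153.
C[3]: P[3] ⊕ 153 = 32; E(K, 32) = 115.
C[4]: P[4] ⊕ 115 = 157; E(K, 157) = 206.

C[1] = 173, C[2] = 153, C[3] = 115, C[4] = 206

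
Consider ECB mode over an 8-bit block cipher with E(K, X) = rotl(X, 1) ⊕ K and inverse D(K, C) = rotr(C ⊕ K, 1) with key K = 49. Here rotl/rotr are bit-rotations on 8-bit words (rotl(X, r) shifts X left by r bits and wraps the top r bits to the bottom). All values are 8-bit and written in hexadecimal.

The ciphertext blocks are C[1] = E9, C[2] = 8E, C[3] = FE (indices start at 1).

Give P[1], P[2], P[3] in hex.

ECB decryption: P_i = D(K, C_i).
P[1]: D(K, E9) = 50.
P[2]: D(K, 8E) = E3.
P[3]: D(K, FE) = DB.

P[1] = 50, P[2] = E3, P[3] = DB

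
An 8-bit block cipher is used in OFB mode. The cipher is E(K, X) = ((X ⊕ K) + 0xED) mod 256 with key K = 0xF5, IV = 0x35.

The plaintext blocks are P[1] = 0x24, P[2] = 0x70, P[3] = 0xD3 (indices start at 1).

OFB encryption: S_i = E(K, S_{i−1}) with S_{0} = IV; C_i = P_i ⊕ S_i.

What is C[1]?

C[1] = 0x89

C[1]: S = E(K, 0x35) = 0xAD; 0x24 ⊕ 0xAD = 0x89.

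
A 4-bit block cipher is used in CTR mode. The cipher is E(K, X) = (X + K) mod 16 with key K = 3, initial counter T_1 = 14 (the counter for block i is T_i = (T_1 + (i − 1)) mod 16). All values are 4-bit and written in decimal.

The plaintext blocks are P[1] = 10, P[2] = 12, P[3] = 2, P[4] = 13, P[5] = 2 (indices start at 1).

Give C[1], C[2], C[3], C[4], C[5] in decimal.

CTR encryption: S_i = E(K, T_i) where T_i is the counter for block i; C_i = P_i ⊕ S_i.
C[1]: T = 14, S = E(K, T) = 1; 10 ⊕ 1 = 11.
C[2]: T = 15, S = E(K, T) = 2; 12 ⊕ 2 = 14.
C[3]: T = 0, S = E(K, T) = 3; 2 ⊕ 3 = 1.
C[4]: T = 1, S = E(K, T) = 4; 13 ⊕ 4 = 9.
C[5]: T = 2, S = E(K, T) = 5; 2 ⊕ 5 = 7.

C[1] = 11, C[2] = 14, C[3] = 1, C[4] = 9, C[5] = 7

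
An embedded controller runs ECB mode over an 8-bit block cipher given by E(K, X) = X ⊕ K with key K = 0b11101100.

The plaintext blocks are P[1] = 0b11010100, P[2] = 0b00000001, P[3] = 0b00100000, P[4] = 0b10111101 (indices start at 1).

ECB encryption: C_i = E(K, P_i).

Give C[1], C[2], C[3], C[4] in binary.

C[1]: E(K, 0b11010100) = 0b00111000.
C[2]: E(K, 0b00000001) = 0b11101101.
C[3]: E(K, 0b00100000) = 0b11001100.
C[4]: E(K, 0b10111101) = 0b01010001.

C[1] = 0b00111000, C[2] = 0b11101101, C[3] = 0b11001100, C[4] = 0b01010001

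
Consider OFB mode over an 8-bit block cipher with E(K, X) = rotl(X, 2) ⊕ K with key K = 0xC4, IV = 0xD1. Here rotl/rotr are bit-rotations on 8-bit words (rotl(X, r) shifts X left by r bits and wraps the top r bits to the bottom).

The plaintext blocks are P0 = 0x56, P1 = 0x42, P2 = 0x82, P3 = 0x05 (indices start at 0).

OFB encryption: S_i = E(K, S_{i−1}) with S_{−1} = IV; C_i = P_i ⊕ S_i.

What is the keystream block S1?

0xCA

C0: S = E(K, 0xD1) = 0x83; 0x56 ⊕ 0x83 = 0xD5.
C1: S = E(K, 0x83) = 0xCA; 0x42 ⊕ 0xCA = 0x88.
So S1 = 0xCA.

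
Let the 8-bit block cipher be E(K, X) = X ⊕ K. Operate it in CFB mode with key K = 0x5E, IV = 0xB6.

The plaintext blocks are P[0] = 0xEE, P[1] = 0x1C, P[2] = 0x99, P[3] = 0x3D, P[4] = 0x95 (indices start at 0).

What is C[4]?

CFB encryption: C_i = P_i ⊕ E(K, C_{i−1}), with C_{−1} = IV.
C[0]: E(K, 0xB6) = 0xE8; 0xEE ⊕ 0xE8 = 0x06.
C[1]: E(K, 0x06) = 0x58; 0x1C ⊕ 0x58 = 0x44.
C[2]: E(K, 0x44) = 0x1A; 0x99 ⊕ 0x1A = 0x83.
C[3]: E(K, 0x83) = 0xDD; 0x3D ⊕ 0xDD = 0xE0.
C[4]: E(K, 0xE0) = 0xBE; 0x95 ⊕ 0xBE = 0x2B.

C[4] = 0x2B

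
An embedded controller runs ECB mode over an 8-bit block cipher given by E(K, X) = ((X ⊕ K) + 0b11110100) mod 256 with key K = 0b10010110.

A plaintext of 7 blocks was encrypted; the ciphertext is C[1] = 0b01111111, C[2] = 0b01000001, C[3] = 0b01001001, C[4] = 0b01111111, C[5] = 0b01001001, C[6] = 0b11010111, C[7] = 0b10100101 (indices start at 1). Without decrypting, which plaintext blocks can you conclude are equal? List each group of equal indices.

P[1] = P[4]; P[3] = P[5]

ECB encrypts each block independently with the same key, so equal ciphertext blocks imply equal plaintext blocks.
C[1] = C[4] = 0b01111111, so P[1] = P[4].
C[3] = C[5] = 0b01001001, so P[3] = P[5].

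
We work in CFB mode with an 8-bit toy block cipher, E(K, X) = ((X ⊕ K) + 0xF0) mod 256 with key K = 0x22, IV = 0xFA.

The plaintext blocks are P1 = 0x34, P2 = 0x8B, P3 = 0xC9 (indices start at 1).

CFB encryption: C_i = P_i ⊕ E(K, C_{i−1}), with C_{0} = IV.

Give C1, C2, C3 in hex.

C1: E(K, 0xFA) = 0xC8; 0x34 ⊕ 0xC8 = 0xFC.
C2: E(K, 0xFC) = 0xCE; 0x8B ⊕ 0xCE = 0x45.
C3: E(K, 0x45) = 0x57; 0xC9 ⊕ 0x57 = 0x9E.

C1 = 0xFC, C2 = 0x45, C3 = 0x9E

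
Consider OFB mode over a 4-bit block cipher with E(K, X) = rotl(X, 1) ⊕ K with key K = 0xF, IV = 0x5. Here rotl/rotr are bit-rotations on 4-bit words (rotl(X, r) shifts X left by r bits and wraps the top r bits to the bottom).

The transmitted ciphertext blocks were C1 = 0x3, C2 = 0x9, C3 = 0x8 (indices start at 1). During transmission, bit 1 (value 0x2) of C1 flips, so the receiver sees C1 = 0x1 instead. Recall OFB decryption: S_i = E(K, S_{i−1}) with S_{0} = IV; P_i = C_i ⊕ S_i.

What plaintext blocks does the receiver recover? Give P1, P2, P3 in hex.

Only C1 changed, to 0x1. In OFB, a change in C_i flips the same bit in P_i only; the keystream is unaffected. Decrypting the received ciphertext:
P1: S = E(K, 0x5) = 0x5; 0x1 ⊕ 0x5 = 0x4.
P2: S = E(K, 0x5) = 0x5; 0x9 ⊕ 0x5 = 0xC.
P3: S = E(K, 0x5) = 0x5; 0x8 ⊕ 0x5 = 0xD.
Blocks that differ from the original plaintext: P1.

P1 = 0x4, P2 = 0xC, P3 = 0xD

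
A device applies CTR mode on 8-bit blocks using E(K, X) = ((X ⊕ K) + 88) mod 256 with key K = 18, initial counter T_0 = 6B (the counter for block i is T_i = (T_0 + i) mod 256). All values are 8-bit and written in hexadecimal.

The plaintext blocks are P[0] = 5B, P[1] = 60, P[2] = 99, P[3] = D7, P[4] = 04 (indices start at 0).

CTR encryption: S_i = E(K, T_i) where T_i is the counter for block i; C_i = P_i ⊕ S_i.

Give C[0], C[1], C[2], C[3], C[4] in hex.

C[0]: T = 6B, S = E(K, T) = FB; 5B ⊕ FB = A0.
C[1]: T = 6C, S = E(K, T) = FC; 60 ⊕ FC = 9C.
C[2]: T = 6D, S = E(K, T) = FD; 99 ⊕ FD = 64.
C[3]: T = 6E, S = E(K, T) = FE; D7 ⊕ FE = 29.
C[4]: T = 6F, S = E(K, T) = FF; 04 ⊕ FF = FB.

C[0] = A0, C[1] = 9C, C[2] = 64, C[3] = 29, C[4] = FB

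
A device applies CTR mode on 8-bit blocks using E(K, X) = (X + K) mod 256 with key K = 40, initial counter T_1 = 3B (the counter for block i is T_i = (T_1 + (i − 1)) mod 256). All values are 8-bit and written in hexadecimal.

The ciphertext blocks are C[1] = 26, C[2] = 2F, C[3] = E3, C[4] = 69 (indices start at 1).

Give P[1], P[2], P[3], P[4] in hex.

CTR decryption: S_i = E(K, T_i) where T_i is the counter for block i; P_i = C_i ⊕ S_i.
P[1]: T = 3B, S = E(K, T) = 7B; 26 ⊕ 7B = 5D.
P[2]: T = 3C, S = E(K, T) = 7C; 2F ⊕ 7C = 53.
P[3]: T = 3D, S = E(K, T) = 7D; E3 ⊕ 7D = 9E.
P[4]: T = 3E, S = E(K, T) = 7E; 69 ⊕ 7E = 17.

P[1] = 5D, P[2] = 53, P[3] = 9E, P[4] = 17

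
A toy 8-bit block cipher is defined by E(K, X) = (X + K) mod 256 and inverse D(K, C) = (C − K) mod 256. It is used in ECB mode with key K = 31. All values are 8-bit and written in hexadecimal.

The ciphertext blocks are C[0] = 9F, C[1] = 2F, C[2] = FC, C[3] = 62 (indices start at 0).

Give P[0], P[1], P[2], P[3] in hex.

ECB decryption: P_i = D(K, C_i).
P[0]: D(K, 9F) = 6E.
P[1]: D(K, 2F) = FE.
P[2]: D(K, FC) = CB.
P[3]: D(K, 62) = 31.

P[0] = 6E, P[1] = FE, P[2] = CB, P[3] = 31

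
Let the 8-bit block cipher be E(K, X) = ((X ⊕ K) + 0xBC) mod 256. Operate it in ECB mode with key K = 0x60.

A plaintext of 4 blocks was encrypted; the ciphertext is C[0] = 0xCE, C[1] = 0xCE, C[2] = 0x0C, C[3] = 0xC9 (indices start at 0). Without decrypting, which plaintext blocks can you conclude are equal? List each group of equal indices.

P[0] = P[1]

ECB encrypts each block independently with the same key, so equal ciphertext blocks imply equal plaintext blocks.
C[0] = C[1] = 0xCE, so P[0] = P[1].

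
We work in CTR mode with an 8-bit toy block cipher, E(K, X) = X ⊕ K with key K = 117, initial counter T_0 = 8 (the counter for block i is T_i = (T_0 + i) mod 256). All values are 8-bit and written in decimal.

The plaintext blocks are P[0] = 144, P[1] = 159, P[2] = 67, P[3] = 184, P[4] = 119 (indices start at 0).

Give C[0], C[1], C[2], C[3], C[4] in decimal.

CTR encryption: S_i = E(K, T_i) where T_i is the counter for block i; C_i = P_i ⊕ S_i.
C[0]: T = 8, S = E(K, T) = 125; 144 ⊕ 125 = 237.
C[1]: T = 9, S = E(K, T) = 124; 159 ⊕ 124 = 227.
C[2]: T = 10, S = E(K, T) = 127; 67 ⊕ 127 = 60.
C[3]: T = 11, S = E(K, T) = 126; 184 ⊕ 126 = 198.
C[4]: T = 12, S = E(K, T) = 121; 119 ⊕ 121 = 14.

C[0] = 237, C[1] = 227, C[2] = 60, C[3] = 198, C[4] = 14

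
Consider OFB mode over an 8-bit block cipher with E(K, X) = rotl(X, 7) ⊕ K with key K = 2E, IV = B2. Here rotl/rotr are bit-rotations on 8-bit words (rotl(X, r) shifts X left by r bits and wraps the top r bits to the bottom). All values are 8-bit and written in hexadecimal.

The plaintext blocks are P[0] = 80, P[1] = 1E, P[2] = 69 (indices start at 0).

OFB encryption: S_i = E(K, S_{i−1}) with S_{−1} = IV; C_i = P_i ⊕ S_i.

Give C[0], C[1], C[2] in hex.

C[0]: S = E(K, B2) = 77; 80 ⊕ 77 = F7.
C[1]: S = E(K, 77) = 95; 1E ⊕ 95 = 8B.
C[2]: S = E(K, 95) = E4; 69 ⊕ E4 = 8D.

C[0] = F7, C[1] = 8B, C[2] = 8D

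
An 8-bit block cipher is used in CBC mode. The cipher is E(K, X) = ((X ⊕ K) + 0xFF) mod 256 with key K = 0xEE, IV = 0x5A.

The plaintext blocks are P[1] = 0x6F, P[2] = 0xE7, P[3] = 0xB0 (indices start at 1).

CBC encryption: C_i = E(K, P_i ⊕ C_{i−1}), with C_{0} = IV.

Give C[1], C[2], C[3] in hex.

C[1] = 0xDA, C[2] = 0xD2, C[3] = 0x8B

C[1]: P[1] ⊕ 0x5A = 0x35; E(K, 0x35) = 0xDA.
C[2]: P[2] ⊕ 0xDA = 0x3D; E(K, 0x3D) = 0xD2.
C[3]: P[3] ⊕ 0xD2 = 0x62; E(K, 0x62) = 0x8B.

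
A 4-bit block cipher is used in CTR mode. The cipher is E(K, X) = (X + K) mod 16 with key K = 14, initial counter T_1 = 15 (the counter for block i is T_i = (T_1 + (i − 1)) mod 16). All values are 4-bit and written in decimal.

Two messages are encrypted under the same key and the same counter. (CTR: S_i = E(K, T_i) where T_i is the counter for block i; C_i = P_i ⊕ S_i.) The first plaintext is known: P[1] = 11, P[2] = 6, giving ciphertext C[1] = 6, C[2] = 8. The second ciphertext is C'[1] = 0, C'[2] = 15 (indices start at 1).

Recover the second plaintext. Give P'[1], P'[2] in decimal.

In CTR with a reused counter, both messages share the same keystream S_i, so C_i ⊕ C'_i = P_i ⊕ P'_i and thus P'_i = P_i ⊕ C_i ⊕ C'_i.
P'[1]: 11 ⊕ 6 ⊕ 0 = 13.
P'[2]: 6 ⊕ 8 ⊕ 15 = 1.

P'[1] = 13, P'[2] = 1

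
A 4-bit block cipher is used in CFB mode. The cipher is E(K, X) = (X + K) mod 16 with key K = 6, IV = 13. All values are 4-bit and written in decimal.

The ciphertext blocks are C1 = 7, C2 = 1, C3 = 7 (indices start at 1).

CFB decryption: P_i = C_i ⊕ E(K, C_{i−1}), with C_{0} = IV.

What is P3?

P3 = 0

P3: E(K, 1) = 7; 7 ⊕ 7 = 0.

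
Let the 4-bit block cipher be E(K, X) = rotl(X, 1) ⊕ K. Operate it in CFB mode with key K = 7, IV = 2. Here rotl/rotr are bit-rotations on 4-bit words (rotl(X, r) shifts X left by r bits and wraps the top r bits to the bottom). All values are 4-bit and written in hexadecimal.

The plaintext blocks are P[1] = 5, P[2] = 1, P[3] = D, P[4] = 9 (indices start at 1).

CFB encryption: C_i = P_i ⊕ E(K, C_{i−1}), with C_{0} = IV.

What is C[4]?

C[1]: E(K, 2) = 3; 5 ⊕ 3 = 6.
C[2]: E(K, 6) = B; 1 ⊕ B = A.
C[3]: E(K, A) = 2; D ⊕ 2 = F.
C[4]: E(K, F) = 8; 9 ⊕ 8 = 1.

C[4] = 1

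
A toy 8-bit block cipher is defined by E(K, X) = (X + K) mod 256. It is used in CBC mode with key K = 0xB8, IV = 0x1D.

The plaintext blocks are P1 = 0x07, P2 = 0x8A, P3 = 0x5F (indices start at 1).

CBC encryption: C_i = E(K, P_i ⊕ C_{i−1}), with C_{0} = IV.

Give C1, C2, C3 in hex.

C1 = 0xD2, C2 = 0x10, C3 = 0x07

C1: P1 ⊕ 0x1D = 0x1A; E(K, 0x1A) = 0xD2.
C2: P2 ⊕ 0xD2 = 0x58; E(K, 0x58) = 0x10.
C3: P3 ⊕ 0x10 = 0x4F; E(K, 0x4F) = 0x07.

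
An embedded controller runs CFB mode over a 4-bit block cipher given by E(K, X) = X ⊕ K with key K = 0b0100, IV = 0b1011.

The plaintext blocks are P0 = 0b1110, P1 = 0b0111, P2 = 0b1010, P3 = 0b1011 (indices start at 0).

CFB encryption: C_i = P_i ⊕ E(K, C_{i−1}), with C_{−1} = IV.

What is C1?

C1 = 0b0010

C0: E(K, 0b1011) = 0b1111; 0b1110 ⊕ 0b1111 = 0b0001.
C1: E(K, 0b0001) = 0b0101; 0b0111 ⊕ 0b0101 = 0b0010.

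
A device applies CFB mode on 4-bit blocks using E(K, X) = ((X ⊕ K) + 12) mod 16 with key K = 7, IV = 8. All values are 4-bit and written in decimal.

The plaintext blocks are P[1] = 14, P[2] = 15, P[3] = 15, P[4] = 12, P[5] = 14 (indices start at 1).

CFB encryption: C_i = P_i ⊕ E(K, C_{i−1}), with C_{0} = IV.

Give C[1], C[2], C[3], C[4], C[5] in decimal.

C[1]: E(K, 8) = 11; 14 ⊕ 11 = 5.
C[2]: E(K, 5) = 14; 15 ⊕ 14 = 1.
C[3]: E(K, 1) = 2; 15 ⊕ 2 = 13.
C[4]: E(K, 13) = 6; 12 ⊕ 6 = 10.
C[5]: E(K, 10) = 9; 14 ⊕ 9 = 7.

C[1] = 5, C[2] = 1, C[3] = 13, C[4] = 10, C[5] = 7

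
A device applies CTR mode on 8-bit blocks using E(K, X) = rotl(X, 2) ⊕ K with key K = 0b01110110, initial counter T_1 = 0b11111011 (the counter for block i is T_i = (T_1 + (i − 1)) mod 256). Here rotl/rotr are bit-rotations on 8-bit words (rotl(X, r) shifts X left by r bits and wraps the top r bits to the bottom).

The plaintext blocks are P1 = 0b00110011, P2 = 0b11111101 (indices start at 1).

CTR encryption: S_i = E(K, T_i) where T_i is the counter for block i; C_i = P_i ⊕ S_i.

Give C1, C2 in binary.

C1 = 0b10101010, C2 = 0b01111000

C1: T = 0b11111011, S = E(K, T) = 0b10011001; 0b00110011 ⊕ 0b10011001 = 0b10101010.
C2: T = 0b11111100, S = E(K, T) = 0b10000101; 0b11111101 ⊕ 0b10000101 = 0b01111000.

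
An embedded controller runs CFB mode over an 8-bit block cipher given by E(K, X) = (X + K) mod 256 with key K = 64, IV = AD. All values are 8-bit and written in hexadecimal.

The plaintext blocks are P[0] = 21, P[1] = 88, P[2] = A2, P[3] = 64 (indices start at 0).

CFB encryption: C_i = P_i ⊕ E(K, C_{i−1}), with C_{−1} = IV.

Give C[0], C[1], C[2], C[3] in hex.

C[0] = 30, C[1] = 1C, C[2] = 22, C[3] = E2

C[0]: E(K, AD) = 11; 21 ⊕ 11 = 30.
C[1]: E(K, 30) = 94; 88 ⊕ 94 = 1C.
C[2]: E(K, 1C) = 80; A2 ⊕ 80 = 22.
C[3]: E(K, 22) = 86; 64 ⊕ 86 = E2.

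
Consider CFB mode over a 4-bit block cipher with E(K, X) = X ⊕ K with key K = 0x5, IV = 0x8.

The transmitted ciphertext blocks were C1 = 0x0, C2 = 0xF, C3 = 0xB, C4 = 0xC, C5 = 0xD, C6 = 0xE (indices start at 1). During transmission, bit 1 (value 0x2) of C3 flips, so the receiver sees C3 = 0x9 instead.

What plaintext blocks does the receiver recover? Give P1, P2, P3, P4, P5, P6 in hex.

P1 = 0xD, P2 = 0xA, P3 = 0x3, P4 = 0x0, P5 = 0x4, P6 = 0x6

CFB decryption: P_i = C_i ⊕ E(K, C_{i−1}), with C_{0} = IV.
Only C3 changed, to 0x9. In CFB, a change in C_i flips the same bit in P_i and garbles P_{i+1}. Decrypting the received ciphertext:
P1: E(K, 0x8) = 0xD; 0x0 ⊕ 0xD = 0xD.
P2: E(K, 0x0) = 0x5; 0xF ⊕ 0x5 = 0xA.
P3: E(K, 0xF) = 0xA; 0x9 ⊕ 0xA = 0x3.
P4: E(K, 0x9) = 0xC; 0xC ⊕ 0xC = 0x0.
P5: E(K, 0xC) = 0x9; 0xD ⊕ 0x9 = 0x4.
P6: E(K, 0xD) = 0x8; 0xE ⊕ 0x8 = 0x6.
Blocks that differ from the original plaintext: P3, P4.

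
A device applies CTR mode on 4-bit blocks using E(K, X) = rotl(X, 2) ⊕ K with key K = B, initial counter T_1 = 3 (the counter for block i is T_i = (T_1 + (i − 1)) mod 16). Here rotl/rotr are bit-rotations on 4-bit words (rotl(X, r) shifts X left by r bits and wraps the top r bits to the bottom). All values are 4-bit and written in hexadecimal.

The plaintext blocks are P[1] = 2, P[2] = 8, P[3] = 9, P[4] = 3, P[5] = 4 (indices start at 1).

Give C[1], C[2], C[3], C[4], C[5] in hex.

CTR encryption: S_i = E(K, T_i) where T_i is the counter for block i; C_i = P_i ⊕ S_i.
C[1]: T = 3, S = E(K, T) = 7; 2 ⊕ 7 = 5.
C[2]: T = 4, S = E(K, T) = A; 8 ⊕ A = 2.
C[3]: T = 5, S = E(K, T) = E; 9 ⊕ E = 7.
C[4]: T = 6, S = E(K, T) = 2; 3 ⊕ 2 = 1.
C[5]: T = 7, S = E(K, T) = 6; 4 ⊕ 6 = 2.

C[1] = 5, C[2] = 2, C[3] = 7, C[4] = 1, C[5] = 2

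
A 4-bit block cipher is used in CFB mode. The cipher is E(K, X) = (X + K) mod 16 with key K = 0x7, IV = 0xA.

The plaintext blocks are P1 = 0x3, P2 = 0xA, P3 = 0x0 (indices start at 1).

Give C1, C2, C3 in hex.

CFB encryption: C_i = P_i ⊕ E(K, C_{i−1}), with C_{0} = IV.
C1: E(K, 0xA) = 0x1; 0x3 ⊕ 0x1 = 0x2.
C2: E(K, 0x2) = 0x9; 0xA ⊕ 0x9 = 0x3.
C3: E(K, 0x3) = 0xA; 0x0 ⊕ 0xA = 0xA.

C1 = 0x2, C2 = 0x3, C3 = 0xA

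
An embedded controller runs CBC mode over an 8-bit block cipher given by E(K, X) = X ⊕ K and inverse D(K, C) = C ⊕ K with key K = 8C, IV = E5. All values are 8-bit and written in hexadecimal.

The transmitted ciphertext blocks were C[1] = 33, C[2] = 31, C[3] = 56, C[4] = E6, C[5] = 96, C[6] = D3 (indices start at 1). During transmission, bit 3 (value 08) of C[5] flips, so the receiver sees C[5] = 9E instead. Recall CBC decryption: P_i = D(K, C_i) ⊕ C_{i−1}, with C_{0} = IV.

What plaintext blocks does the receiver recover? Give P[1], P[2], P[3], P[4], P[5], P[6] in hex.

Only C[5] changed, to 9E. In CBC, a change in C_i garbles P_i and flips the same bit in P_{i+1}. Decrypting the received ciphertext:
P[1]: D(K, 33) = BF; BF ⊕ E5 = 5A.
P[2]: D(K, 31) = BD; BD ⊕ 33 = 8E.
P[3]: D(K, 56) = DA; DA ⊕ 31 = EB.
P[4]: D(K, E6) = 6A; 6A ⊕ 56 = 3C.
P[5]: D(K, 9E) = 12; 12 ⊕ E6 = F4.
P[6]: D(K, D3) = 5F; 5F ⊕ 9E = C1.
Blocks that differ from the original plaintext: P[5], P[6].

P[1] = 5A, P[2] = 8E, P[3] = EB, P[4] = 3C, P[5] = F4, P[6] = C1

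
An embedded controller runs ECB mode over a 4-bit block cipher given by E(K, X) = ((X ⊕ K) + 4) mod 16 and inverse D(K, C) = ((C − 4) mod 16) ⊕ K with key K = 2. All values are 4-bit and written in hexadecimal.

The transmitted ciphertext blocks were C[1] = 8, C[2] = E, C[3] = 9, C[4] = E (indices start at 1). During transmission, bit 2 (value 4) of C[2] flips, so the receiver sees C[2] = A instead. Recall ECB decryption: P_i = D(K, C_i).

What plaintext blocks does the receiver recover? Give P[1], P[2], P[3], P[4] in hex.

P[1] = 6, P[2] = 4, P[3] = 7, P[4] = 8

Only C[2] changed, to A. In ECB, a change in C_i affects only P_i. Decrypting the received ciphertext:
P[1]: D(K, 8) = 6.
P[2]: D(K, A) = 4.
P[3]: D(K, 9) = 7.
P[4]: D(K, E) = 8.
Blocks that differ from the original plaintext: P[2].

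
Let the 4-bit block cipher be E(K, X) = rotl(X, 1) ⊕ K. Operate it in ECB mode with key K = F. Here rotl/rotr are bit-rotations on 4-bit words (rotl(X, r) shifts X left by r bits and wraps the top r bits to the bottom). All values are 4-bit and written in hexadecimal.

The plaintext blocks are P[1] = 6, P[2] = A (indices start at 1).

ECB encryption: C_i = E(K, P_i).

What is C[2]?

C[2] = A

C[2]: E(K, A) = A.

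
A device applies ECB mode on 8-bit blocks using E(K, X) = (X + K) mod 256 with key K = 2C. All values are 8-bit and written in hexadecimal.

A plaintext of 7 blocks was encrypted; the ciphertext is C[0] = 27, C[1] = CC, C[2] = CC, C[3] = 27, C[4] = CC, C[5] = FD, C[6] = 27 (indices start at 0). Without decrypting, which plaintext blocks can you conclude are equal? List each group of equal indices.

P[0] = P[3] = P[6]; P[1] = P[2] = P[4]

ECB encrypts each block independently with the same key, so equal ciphertext blocks imply equal plaintext blocks.
C[0] = C[3] = C[6] = 27, so P[0] = P[3] = P[6].
C[1] = C[2] = C[4] = CC, so P[1] = P[2] = P[4].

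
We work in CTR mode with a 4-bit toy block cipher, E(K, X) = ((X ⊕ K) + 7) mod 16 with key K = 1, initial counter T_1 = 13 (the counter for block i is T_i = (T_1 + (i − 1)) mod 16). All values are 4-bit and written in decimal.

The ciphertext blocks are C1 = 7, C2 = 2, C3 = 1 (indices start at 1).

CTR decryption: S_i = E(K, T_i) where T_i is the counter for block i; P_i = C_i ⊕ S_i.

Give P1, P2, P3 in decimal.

P1 = 4, P2 = 4, P3 = 4

P1: T = 13, S = E(K, T) = 3; 7 ⊕ 3 = 4.
P2: T = 14, S = E(K, T) = 6; 2 ⊕ 6 = 4.
P3: T = 15, S = E(K, T) = 5; 1 ⊕ 5 = 4.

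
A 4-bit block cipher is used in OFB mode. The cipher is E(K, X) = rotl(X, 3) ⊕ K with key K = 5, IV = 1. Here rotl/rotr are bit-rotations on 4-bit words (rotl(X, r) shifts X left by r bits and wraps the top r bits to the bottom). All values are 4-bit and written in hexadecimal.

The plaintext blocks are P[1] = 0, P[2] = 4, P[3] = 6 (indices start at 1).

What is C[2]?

OFB encryption: S_i = E(K, S_{i−1}) with S_{0} = IV; C_i = P_i ⊕ S_i.
C[1]: S = E(K, 1) = D; 0 ⊕ D = D.
C[2]: S = E(K, D) = B; 4 ⊕ B = F.

C[2] = F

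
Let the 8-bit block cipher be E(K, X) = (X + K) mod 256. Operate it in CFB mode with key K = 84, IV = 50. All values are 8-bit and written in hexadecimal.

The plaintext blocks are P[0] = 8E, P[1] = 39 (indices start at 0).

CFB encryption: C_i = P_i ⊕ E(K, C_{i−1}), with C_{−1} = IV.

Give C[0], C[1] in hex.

C[0]: E(K, 50) = D4; 8E ⊕ D4 = 5A.
C[1]: E(K, 5A) = DE; 39 ⊕ DE = E7.

C[0] = 5A, C[1] = E7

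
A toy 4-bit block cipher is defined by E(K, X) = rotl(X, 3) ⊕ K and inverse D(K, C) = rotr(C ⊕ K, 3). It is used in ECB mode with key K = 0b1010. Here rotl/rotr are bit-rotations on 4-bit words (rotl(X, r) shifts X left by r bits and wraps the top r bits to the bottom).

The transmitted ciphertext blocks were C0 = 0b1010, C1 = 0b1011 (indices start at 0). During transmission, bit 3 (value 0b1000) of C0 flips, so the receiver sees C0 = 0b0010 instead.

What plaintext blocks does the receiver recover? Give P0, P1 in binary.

ECB decryption: P_i = D(K, C_i).
Only C0 changed, to 0b0010. In ECB, a change in C_i affects only P_i. Decrypting the received ciphertext:
P0: D(K, 0b0010) = 0b0001.
P1: D(K, 0b1011) = 0b0010.
Blocks that differ from the original plaintext: P0.

P0 = 0b0001, P1 = 0b0010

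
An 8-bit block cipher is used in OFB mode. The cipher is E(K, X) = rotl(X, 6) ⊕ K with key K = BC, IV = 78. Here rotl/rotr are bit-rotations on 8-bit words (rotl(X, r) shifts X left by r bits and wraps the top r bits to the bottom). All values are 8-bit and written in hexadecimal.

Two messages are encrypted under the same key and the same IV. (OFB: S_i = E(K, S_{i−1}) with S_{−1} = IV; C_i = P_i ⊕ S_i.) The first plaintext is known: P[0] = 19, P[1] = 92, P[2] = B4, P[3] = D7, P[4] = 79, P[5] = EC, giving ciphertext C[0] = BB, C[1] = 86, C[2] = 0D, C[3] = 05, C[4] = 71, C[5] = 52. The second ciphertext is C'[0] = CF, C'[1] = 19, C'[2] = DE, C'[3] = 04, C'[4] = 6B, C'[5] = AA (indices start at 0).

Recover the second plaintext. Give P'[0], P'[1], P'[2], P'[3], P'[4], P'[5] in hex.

In OFB with a reused IV, both messages share the same keystream S_i, so C_i ⊕ C'_i = P_i ⊕ P'_i and thus P'_i = P_i ⊕ C_i ⊕ C'_i.
P'[0]: 19 ⊕ BB ⊕ CF = 6D.
P'[1]: 92 ⊕ 86 ⊕ 19 = 0D.
P'[2]: B4 ⊕ 0D ⊕ DE = 67.
P'[3]: D7 ⊕ 05 ⊕ 04 = D6.
P'[4]: 79 ⊕ 71 ⊕ 6B = 63.
P'[5]: EC ⊕ 52 ⊕ AA = 14.

P'[0] = 6D, P'[1] = 0D, P'[2] = 67, P'[3] = D6, P'[4] = 63, P'[5] = 14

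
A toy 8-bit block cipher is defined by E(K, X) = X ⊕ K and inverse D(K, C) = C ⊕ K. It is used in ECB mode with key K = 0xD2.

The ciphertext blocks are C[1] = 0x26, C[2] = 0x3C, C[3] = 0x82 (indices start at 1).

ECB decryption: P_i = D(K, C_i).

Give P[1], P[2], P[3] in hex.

P[1] = 0xF4, P[2] = 0xEE, P[3] = 0x50

P[1]: D(K, 0x26) = 0xF4.
P[2]: D(K, 0x3C) = 0xEE.
P[3]: D(K, 0x82) = 0x50.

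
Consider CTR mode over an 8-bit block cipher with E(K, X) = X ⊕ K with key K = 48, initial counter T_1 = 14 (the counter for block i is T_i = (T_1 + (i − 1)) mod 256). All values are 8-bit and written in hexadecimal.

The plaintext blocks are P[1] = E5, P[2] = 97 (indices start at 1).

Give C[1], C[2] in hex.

C[1] = B9, C[2] = CA

CTR encryption: S_i = E(K, T_i) where T_i is the counter for block i; C_i = P_i ⊕ S_i.
C[1]: T = 14, S = E(K, T) = 5C; E5 ⊕ 5C = B9.
C[2]: T = 15, S = E(K, T) = 5D; 97 ⊕ 5D = CA.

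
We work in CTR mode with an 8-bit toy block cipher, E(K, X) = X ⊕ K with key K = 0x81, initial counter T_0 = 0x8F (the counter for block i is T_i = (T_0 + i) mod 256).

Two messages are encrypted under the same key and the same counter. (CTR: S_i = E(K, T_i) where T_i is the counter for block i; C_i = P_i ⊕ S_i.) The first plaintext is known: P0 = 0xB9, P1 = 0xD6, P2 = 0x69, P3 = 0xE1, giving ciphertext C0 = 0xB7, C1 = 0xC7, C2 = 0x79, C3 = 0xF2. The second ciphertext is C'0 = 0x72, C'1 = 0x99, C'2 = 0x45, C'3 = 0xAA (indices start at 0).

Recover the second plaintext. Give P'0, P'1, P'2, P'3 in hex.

P'0 = 0x7C, P'1 = 0x88, P'2 = 0x55, P'3 = 0xB9

In CTR with a reused counter, both messages share the same keystream S_i, so C_i ⊕ C'_i = P_i ⊕ P'_i and thus P'_i = P_i ⊕ C_i ⊕ C'_i.
P'0: 0xB9 ⊕ 0xB7 ⊕ 0x72 = 0x7C.
P'1: 0xD6 ⊕ 0xC7 ⊕ 0x99 = 0x88.
P'2: 0x69 ⊕ 0x79 ⊕ 0x45 = 0x55.
P'3: 0xE1 ⊕ 0xF2 ⊕ 0xAA = 0xB9.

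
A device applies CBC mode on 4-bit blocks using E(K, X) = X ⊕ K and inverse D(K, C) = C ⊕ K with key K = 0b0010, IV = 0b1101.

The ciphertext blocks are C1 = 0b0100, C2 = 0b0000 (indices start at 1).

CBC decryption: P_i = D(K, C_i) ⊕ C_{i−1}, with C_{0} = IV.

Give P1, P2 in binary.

P1 = 0b1011, P2 = 0b0110

P1: D(K, 0b0100) = 0b0110; 0b0110 ⊕ 0b1101 = 0b1011.
P2: D(K, 0b0000) = 0b0010; 0b0010 ⊕ 0b0100 = 0b0110.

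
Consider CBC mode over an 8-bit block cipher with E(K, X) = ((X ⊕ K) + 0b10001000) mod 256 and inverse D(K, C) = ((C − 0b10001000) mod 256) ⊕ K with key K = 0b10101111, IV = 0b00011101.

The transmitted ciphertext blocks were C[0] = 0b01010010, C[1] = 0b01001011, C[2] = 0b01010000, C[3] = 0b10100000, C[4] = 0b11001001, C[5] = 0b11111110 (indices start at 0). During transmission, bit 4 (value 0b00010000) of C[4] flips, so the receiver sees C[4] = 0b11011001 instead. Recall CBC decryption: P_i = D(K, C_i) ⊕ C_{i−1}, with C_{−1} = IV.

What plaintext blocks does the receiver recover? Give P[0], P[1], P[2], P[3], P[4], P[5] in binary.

P[0] = 0b01111000, P[1] = 0b00111110, P[2] = 0b00101100, P[3] = 0b11100111, P[4] = 0b01011110, P[5] = 0b00000000

Only C[4] changed, to 0b11011001. In CBC, a change in C_i garbles P_i and flips the same bit in P_{i+1}. Decrypting the received ciphertext:
P[0]: D(K, 0b01010010) = 0b01100101; 0b01100101 ⊕ 0b00011101 = 0b01111000.
P[1]: D(K, 0b01001011) = 0b01101100; 0b01101100 ⊕ 0b01010010 = 0b00111110.
P[2]: D(K, 0b01010000) = 0b01100111; 0b01100111 ⊕ 0b01001011 = 0b00101100.
P[3]: D(K, 0b10100000) = 0b10110111; 0b10110111 ⊕ 0b01010000 = 0b11100111.
P[4]: D(K, 0b11011001) = 0b11111110; 0b11111110 ⊕ 0b10100000 = 0b01011110.
P[5]: D(K, 0b11111110) = 0b11011001; 0b11011001 ⊕ 0b11011001 = 0b00000000.
Blocks that differ from the original plaintext: P[4], P[5].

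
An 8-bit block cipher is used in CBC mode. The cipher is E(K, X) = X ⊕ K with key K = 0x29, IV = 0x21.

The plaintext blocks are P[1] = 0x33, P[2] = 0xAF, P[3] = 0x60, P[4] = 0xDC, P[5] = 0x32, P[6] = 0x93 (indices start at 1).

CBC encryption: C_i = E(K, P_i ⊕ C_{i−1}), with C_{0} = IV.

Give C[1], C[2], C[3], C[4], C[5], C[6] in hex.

C[1] = 0x3B, C[2] = 0xBD, C[3] = 0xF4, C[4] = 0x01, C[5] = 0x1A, C[6] = 0xA0

C[1]: P[1] ⊕ 0x21 = 0x12; E(K, 0x12) = 0x3B.
C[2]: P[2] ⊕ 0x3B = 0x94; E(K, 0x94) = 0xBD.
C[3]: P[3] ⊕ 0xBD = 0xDD; E(K, 0xDD) = 0xF4.
C[4]: P[4] ⊕ 0xF4 = 0x28; E(K, 0x28) = 0x01.
C[5]: P[5] ⊕ 0x01 = 0x33; E(K, 0x33) = 0x1A.
C[6]: P[6] ⊕ 0x1A = 0x89; E(K, 0x89) = 0xA0.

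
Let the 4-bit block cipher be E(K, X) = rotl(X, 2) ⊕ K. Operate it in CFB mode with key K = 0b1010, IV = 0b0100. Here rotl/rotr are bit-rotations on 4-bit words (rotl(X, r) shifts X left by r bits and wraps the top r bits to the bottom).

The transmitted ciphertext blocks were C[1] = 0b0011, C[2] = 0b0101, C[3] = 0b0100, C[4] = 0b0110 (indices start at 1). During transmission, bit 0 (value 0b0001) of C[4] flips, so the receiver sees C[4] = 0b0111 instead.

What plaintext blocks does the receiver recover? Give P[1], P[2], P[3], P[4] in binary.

CFB decryption: P_i = C_i ⊕ E(K, C_{i−1}), with C_{0} = IV.
Only C[4] changed, to 0b0111. In CFB, a change in C_i flips the same bit in P_i and garbles P_{i+1}. Decrypting the received ciphertext:
P[1]: E(K, 0b0100) = 0b1011; 0b0011 ⊕ 0b1011 = 0b1000.
P[2]: E(K, 0b0011) = 0b0110; 0b0101 ⊕ 0b0110 = 0b0011.
P[3]: E(K, 0b0101) = 0b1111; 0b0100 ⊕ 0b1111 = 0b1011.
P[4]: E(K, 0b0100) = 0b1011; 0b0111 ⊕ 0b1011 = 0b1100.
Blocks that differ from the original plaintext: P[4].

P[1] = 0b1000, P[2] = 0b0011, P[3] = 0b1011, P[4] = 0b1100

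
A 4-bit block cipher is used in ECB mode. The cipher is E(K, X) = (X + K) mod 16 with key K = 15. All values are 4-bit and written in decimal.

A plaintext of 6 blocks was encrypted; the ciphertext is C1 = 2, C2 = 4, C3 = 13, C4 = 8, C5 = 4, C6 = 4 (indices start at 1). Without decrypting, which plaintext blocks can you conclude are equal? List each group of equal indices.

ECB encrypts each block independently with the same key, so equal ciphertext blocks imply equal plaintext blocks.
C2 = C5 = C6 = 4, so P2 = P5 = P6.

P2 = P5 = P6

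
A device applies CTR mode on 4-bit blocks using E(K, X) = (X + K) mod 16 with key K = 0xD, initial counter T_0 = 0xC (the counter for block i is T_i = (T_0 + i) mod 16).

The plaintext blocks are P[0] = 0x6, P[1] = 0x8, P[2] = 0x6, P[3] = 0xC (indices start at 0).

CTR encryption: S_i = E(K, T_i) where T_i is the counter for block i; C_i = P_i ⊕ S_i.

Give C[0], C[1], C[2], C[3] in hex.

C[0] = 0xF, C[1] = 0x2, C[2] = 0xD, C[3] = 0x0

C[0]: T = 0xC, S = E(K, T) = 0x9; 0x6 ⊕ 0x9 = 0xF.
C[1]: T = 0xD, S = E(K, T) = 0xA; 0x8 ⊕ 0xA = 0x2.
C[2]: T = 0xE, S = E(K, T) = 0xB; 0x6 ⊕ 0xB = 0xD.
C[3]: T = 0xF, S = E(K, T) = 0xC; 0xC ⊕ 0xC = 0x0.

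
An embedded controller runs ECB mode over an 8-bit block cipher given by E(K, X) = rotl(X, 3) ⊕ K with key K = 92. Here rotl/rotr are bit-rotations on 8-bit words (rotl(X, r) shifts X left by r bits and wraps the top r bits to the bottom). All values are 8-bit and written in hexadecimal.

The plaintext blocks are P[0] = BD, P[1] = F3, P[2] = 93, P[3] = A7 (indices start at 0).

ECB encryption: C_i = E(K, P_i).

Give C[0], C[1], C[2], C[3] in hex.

C[0]: E(K, BD) = 7F.
C[1]: E(K, F3) = 0D.
C[2]: E(K, 93) = 0E.
C[3]: E(K, A7) = AF.

C[0] = 7F, C[1] = 0D, C[2] = 0E, C[3] = AF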